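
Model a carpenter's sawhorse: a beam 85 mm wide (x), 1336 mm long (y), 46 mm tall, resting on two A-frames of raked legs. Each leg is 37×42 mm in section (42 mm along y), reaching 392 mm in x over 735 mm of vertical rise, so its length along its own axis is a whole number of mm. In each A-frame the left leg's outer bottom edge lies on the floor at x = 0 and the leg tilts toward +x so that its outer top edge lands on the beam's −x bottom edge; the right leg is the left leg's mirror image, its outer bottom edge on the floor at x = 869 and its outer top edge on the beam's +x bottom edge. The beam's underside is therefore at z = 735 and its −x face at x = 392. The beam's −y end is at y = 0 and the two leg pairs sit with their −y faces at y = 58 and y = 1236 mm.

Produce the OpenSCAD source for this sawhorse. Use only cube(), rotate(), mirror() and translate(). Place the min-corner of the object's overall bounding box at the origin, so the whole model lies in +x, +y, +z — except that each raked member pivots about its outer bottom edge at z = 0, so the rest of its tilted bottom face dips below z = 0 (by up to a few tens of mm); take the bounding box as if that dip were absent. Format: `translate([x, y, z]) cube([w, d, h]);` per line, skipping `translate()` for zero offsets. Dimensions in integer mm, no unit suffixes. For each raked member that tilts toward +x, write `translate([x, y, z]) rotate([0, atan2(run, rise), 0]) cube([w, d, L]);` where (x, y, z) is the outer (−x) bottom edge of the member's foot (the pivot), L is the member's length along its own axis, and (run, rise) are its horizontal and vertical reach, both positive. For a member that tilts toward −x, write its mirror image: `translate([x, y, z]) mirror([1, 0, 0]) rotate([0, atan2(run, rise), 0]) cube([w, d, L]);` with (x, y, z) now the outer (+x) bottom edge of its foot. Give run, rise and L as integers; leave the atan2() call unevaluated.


translate([392, 0, 735]) cube([85, 1336, 46]);
translate([0, 58, 0]) rotate([0, atan2(392, 735), 0]) cube([37, 42, 833]);
translate([869, 58, 0]) mirror([1, 0, 0]) rotate([0, atan2(392, 735), 0]) cube([37, 42, 833]);
translate([0, 1236, 0]) rotate([0, atan2(392, 735), 0]) cube([37, 42, 833]);
translate([869, 1236, 0]) mirror([1, 0, 0]) rotate([0, atan2(392, 735), 0]) cube([37, 42, 833]);


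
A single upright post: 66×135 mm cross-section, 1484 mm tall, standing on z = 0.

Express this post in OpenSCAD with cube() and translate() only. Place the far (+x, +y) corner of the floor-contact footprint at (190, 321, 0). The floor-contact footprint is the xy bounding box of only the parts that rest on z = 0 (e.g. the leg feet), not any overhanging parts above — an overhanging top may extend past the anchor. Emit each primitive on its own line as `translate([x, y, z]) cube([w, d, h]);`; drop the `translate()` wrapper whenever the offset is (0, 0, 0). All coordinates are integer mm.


translate([124, 186, 0]) cube([66, 135, 1484]);


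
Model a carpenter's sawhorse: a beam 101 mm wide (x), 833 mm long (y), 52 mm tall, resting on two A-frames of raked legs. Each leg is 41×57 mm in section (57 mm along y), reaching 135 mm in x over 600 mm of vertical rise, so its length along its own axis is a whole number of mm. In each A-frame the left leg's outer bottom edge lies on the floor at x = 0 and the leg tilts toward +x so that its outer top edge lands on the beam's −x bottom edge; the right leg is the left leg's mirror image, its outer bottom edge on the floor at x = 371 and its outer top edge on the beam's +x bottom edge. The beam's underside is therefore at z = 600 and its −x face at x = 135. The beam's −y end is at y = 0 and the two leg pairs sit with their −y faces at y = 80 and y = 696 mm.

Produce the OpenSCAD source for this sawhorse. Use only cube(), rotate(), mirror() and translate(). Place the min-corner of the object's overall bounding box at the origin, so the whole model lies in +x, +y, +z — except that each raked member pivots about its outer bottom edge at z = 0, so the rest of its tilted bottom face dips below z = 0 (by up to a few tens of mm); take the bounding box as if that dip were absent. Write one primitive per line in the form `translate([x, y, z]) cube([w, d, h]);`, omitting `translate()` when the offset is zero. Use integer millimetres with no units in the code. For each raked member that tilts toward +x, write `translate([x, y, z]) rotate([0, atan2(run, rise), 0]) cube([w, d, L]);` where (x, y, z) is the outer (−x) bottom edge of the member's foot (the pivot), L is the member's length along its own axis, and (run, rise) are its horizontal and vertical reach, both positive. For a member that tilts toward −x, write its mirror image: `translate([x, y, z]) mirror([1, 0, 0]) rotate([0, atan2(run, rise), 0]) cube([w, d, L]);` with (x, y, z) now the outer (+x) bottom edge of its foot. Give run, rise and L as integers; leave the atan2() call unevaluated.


translate([135, 0, 600]) cube([101, 833, 52]);
translate([0, 80, 0]) rotate([0, atan2(135, 600), 0]) cube([41, 57, 615]);
translate([371, 80, 0]) mirror([1, 0, 0]) rotate([0, atan2(135, 600), 0]) cube([41, 57, 615]);
translate([0, 696, 0]) rotate([0, atan2(135, 600), 0]) cube([41, 57, 615]);
translate([371, 696, 0]) mirror([1, 0, 0]) rotate([0, atan2(135, 600), 0]) cube([41, 57, 615]);


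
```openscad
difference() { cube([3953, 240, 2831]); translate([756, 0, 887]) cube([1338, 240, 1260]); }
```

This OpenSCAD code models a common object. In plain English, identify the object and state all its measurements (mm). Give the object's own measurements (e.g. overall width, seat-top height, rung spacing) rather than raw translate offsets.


A wall 3953 mm long (x), 240 mm thick (y), 2831 mm tall, with a rectangular window opening cut through it. The opening is 1338 mm wide and 1260 mm tall; its sill is at z = 887 mm and its near (−x) edge is 756 mm from the wall's −x end. The opening passes through the full wall thickness.


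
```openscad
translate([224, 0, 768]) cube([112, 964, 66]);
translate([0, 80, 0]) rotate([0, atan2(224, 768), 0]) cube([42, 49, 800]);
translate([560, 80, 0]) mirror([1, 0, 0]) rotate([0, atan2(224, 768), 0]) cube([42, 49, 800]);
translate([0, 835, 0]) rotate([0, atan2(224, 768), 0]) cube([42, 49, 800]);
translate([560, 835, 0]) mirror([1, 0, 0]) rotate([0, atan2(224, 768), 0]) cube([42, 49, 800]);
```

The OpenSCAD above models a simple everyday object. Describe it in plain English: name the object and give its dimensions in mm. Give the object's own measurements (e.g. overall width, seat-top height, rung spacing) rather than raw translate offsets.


A sawhorse. A 112×964×66 mm beam (x, y, z) sits on two A-frame leg pairs. Each pair is two raked legs of 42×49 mm section (49 mm along y) splaying symmetrically in x. Each leg rises 768 mm vertically over 224 mm of horizontal reach and is 800 mm long along its own axis. Every leg's outer bottom edge rests on the floor and its outer top edge meets a bottom edge of the beam — the left legs (tilting toward +x) meet the beam's −x bottom edge, the right legs (their mirror images, tilting toward −x) meet its +x bottom edge — so the leg tops tuck under the beam, the beam's underside is 768 mm above the floor, and the feet are 560 mm apart outside-to-outside with the beam centred between them. The two leg pairs are set in 80 mm from either end of the beam.


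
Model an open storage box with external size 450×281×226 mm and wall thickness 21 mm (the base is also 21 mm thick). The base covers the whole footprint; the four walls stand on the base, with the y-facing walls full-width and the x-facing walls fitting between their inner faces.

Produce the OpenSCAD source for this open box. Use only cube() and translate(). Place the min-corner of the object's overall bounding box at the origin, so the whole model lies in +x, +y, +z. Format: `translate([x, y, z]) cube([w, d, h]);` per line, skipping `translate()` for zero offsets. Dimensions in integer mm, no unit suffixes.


cube([450, 281, 21]);
translate([0, 0, 21]) cube([450, 21, 205]);
translate([0, 260, 21]) cube([450, 21, 205]);
translate([0, 21, 21]) cube([21, 239, 205]);
translate([429, 21, 21]) cube([21, 239, 205]);


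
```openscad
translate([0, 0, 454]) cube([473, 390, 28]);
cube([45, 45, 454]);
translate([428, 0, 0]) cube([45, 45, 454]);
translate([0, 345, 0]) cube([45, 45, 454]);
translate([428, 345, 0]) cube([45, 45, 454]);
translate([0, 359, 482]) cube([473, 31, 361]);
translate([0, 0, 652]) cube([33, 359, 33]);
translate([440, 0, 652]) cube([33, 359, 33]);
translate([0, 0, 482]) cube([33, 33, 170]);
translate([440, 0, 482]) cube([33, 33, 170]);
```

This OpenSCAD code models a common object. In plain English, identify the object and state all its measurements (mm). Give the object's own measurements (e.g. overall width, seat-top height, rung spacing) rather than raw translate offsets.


A chair. The seat is a 473×390×28 mm slab with its top at z = 482 mm, on four 45×45 mm corner legs (flush with the seat edges, standing on z = 0). A flat backrest 31 mm thick, 361 mm tall, spans the full seat width and rises from the seat top along its +y edge, rear face flush with the rear of the seat. Two armrests of 33×33 mm section run along each side from the seat's front edge to the front of the backrest, top faces 203 mm above the seat top and outer faces flush with the seat's x-edges; a 33×33 mm post under the front of each armrest stands on the seat at the front corner.


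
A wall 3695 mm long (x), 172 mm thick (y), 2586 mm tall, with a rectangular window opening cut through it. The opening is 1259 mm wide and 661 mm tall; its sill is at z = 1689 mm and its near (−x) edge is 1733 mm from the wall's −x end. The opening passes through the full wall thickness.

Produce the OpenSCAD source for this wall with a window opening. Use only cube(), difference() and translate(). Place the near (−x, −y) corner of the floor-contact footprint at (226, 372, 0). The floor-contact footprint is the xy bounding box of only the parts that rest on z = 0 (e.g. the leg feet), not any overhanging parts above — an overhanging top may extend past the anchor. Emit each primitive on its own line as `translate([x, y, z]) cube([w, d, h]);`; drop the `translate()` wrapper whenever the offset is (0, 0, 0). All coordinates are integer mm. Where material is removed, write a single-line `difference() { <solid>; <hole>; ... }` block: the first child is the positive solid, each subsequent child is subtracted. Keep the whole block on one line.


difference() { translate([226, 372, 0]) cube([3695, 172, 2586]); translate([1959, 372, 1689]) cube([1259, 172, 661]); }


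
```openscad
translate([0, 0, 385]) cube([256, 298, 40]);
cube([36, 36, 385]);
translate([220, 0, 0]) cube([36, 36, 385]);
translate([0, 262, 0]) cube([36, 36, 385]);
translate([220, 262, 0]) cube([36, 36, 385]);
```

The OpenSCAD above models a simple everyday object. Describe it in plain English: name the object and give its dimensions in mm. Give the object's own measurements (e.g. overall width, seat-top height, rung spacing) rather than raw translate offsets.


A simple wooden stool: a rectangular seat 256 mm (x) by 298 mm (y), 40 mm thick, top face at z = 425 mm, on four square legs, each 36×36 mm in cross-section. The legs rest on z = 0, each flush with a corner of the seat.


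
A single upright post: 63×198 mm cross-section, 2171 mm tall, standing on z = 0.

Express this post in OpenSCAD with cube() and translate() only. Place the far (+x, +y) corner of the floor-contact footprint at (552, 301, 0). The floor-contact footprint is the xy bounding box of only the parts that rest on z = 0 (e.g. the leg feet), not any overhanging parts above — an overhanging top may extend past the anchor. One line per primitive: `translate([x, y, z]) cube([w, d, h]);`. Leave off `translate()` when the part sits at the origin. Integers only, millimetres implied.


translate([489, 103, 0]) cube([63, 198, 2171]);


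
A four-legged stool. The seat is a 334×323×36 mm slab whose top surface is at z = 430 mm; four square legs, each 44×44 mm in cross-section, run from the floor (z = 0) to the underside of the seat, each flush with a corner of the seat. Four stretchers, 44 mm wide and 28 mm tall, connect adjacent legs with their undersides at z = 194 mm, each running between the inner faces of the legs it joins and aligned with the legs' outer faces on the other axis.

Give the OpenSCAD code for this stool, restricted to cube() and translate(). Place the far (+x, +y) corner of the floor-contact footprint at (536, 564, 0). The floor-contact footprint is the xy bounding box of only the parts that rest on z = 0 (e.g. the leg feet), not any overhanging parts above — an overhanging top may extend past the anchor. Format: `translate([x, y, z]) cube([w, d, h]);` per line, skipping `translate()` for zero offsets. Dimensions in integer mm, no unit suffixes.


// leg_h = 430 - 36 = 394
// stretcher span = 334 - 2*44 = 246
translate([202, 241, 394]) cube([334, 323, 36]);
translate([202, 241, 0]) cube([44, 44, 394]);
translate([492, 241, 0]) cube([44, 44, 394]);
translate([202, 520, 0]) cube([44, 44, 394]);
translate([492, 520, 0]) cube([44, 44, 394]);
translate([246, 241, 194]) cube([246, 44, 28]);
translate([246, 520, 194]) cube([246, 44, 28]);
translate([202, 285, 194]) cube([44, 235, 28]);
translate([492, 285, 194]) cube([44, 235, 28]);


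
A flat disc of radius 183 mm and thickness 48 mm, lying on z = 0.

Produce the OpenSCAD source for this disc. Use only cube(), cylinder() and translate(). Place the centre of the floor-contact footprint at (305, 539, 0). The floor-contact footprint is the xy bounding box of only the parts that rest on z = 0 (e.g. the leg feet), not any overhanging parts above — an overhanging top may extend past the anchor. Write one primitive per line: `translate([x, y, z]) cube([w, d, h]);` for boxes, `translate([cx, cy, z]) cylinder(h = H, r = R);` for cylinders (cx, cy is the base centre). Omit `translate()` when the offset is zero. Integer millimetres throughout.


translate([305, 539, 0]) cylinder(h = 48, r = 183);


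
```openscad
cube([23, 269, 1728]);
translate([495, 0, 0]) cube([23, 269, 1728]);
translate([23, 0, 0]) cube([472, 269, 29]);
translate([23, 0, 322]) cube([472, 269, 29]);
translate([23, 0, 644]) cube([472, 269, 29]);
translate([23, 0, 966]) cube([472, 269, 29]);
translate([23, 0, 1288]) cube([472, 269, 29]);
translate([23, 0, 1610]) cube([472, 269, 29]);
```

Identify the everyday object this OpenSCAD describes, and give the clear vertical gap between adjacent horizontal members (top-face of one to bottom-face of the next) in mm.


A bookshelf. The clear shelf gap is 293 mm.

Two tall side panels with 6 horizontal boards between them — a bookshelf. The first two shelf undersides are at z = 0 and z = 322; with shelf thickness 29, the clear gap is 322 − 0 − 29 = 293 mm.


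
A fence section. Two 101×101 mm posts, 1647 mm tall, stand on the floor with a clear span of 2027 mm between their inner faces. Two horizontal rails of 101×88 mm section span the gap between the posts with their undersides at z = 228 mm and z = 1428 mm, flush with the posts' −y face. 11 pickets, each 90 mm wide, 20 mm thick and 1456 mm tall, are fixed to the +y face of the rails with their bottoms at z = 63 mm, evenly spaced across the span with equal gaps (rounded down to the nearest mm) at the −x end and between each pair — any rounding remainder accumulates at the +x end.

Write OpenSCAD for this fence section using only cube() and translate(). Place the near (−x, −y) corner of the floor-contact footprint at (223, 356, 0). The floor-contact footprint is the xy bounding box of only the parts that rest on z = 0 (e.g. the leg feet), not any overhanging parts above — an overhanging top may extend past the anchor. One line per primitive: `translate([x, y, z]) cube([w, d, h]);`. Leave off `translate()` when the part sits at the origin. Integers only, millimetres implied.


translate([223, 356, 0]) cube([101, 101, 1647]);
translate([2351, 356, 0]) cube([101, 101, 1647]);
translate([324, 356, 228]) cube([2027, 101, 88]);
translate([324, 356, 1428]) cube([2027, 101, 88]);
translate([410, 457, 63]) cube([90, 20, 1456]);
translate([586, 457, 63]) cube([90, 20, 1456]);
translate([762, 457, 63]) cube([90, 20, 1456]);
translate([938, 457, 63]) cube([90, 20, 1456]);
translate([1114, 457, 63]) cube([90, 20, 1456]);
translate([1290, 457, 63]) cube([90, 20, 1456]);
translate([1466, 457, 63]) cube([90, 20, 1456]);
translate([1642, 457, 63]) cube([90, 20, 1456]);
translate([1818, 457, 63]) cube([90, 20, 1456]);
translate([1994, 457, 63]) cube([90, 20, 1456]);
translate([2170, 457, 63]) cube([90, 20, 1456]);


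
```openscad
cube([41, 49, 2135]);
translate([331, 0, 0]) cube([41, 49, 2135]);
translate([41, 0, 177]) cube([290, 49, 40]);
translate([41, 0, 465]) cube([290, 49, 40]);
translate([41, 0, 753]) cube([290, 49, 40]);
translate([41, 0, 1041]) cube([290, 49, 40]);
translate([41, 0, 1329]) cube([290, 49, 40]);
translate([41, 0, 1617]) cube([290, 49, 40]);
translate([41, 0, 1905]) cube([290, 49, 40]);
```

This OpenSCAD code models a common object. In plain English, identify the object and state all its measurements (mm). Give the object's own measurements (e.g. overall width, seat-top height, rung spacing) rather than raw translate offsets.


A straight ladder. Two 41×49 mm vertical rails, 2135 mm tall, stand 372 mm apart (outside-to-outside) with their front faces coplanar on the −y side. 7 rungs, each 49 mm deep and 40 mm tall, span between the inner faces of the rails, front faces flush with the rails. The lowest rung's underside is at z = 177 mm and rungs are spaced 288 mm apart (underside to underside).


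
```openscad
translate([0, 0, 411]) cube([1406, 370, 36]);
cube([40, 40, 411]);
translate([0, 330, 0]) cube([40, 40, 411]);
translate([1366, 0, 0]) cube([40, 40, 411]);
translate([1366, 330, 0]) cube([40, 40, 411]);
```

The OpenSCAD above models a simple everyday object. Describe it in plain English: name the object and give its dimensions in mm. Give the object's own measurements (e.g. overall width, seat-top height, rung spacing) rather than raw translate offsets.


A long wooden bench with a 1406 mm (x) × 370 mm (y) seat, 36 mm thick, its top surface 447 mm above the floor. Four 40 mm square legs at the seat corners, flush with the edges, run from z = 0 to the seat underside.


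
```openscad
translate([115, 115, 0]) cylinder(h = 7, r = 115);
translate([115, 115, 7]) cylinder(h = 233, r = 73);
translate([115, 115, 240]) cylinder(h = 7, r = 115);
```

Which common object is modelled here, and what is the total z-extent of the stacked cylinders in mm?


A spool. The overall height is 247 mm.

Three coaxial cylinders, large–small–large — a spool. Two 7 mm flanges and a 233 mm core give 7 + 233 + 7 = 247 mm.


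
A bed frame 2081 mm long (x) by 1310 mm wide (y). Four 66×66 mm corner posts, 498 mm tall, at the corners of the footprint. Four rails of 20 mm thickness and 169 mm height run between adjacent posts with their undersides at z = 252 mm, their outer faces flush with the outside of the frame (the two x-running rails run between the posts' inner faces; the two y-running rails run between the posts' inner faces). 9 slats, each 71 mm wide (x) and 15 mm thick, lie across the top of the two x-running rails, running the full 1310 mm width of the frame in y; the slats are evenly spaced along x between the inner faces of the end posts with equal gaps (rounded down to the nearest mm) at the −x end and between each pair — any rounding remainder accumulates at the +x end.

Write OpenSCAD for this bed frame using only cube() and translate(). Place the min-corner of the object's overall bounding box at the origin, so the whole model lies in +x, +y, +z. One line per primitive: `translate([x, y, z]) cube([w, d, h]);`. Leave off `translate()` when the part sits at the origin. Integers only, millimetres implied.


// slat z = rail_z + rail_h = 252 + 169 = 421
// slat gap = ⌊(1949 − 9·71) / 10⌋ = 131
cube([66, 66, 498]);
translate([0, 1244, 0]) cube([66, 66, 498]);
translate([2015, 0, 0]) cube([66, 66, 498]);
translate([2015, 1244, 0]) cube([66, 66, 498]);
translate([66, 0, 252]) cube([1949, 20, 169]);
translate([66, 1290, 252]) cube([1949, 20, 169]);
translate([0, 66, 252]) cube([20, 1178, 169]);
translate([2061, 66, 252]) cube([20, 1178, 169]);
translate([197, 0, 421]) cube([71, 1310, 15]);
translate([399, 0, 421]) cube([71, 1310, 15]);
translate([601, 0, 421]) cube([71, 1310, 15]);
translate([803, 0, 421]) cube([71, 1310, 15]);
translate([1005, 0, 421]) cube([71, 1310, 15]);
translate([1207, 0, 421]) cube([71, 1310, 15]);
translate([1409, 0, 421]) cube([71, 1310, 15]);
translate([1611, 0, 421]) cube([71, 1310, 15]);
translate([1813, 0, 421]) cube([71, 1310, 15]);


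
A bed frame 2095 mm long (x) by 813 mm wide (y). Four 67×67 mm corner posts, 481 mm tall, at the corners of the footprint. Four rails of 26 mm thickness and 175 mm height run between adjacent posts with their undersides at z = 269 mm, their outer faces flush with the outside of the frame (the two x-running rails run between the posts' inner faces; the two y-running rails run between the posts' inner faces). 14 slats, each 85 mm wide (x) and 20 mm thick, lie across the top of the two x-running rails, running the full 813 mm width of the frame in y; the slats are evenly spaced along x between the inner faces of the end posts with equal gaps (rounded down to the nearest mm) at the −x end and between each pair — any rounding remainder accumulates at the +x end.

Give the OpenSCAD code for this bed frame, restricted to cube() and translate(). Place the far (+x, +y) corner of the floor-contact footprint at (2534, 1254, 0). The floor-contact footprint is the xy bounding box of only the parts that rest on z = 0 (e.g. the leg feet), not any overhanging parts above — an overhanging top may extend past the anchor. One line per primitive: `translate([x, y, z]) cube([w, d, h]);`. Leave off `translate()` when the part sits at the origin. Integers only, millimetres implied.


translate([439, 441, 0]) cube([67, 67, 481]);
translate([439, 1187, 0]) cube([67, 67, 481]);
translate([2467, 441, 0]) cube([67, 67, 481]);
translate([2467, 1187, 0]) cube([67, 67, 481]);
translate([506, 441, 269]) cube([1961, 26, 175]);
translate([506, 1228, 269]) cube([1961, 26, 175]);
translate([439, 508, 269]) cube([26, 679, 175]);
translate([2508, 508, 269]) cube([26, 679, 175]);
translate([557, 441, 444]) cube([85, 813, 20]);
translate([693, 441, 444]) cube([85, 813, 20]);
translate([829, 441, 444]) cube([85, 813, 20]);
translate([965, 441, 444]) cube([85, 813, 20]);
translate([1101, 441, 444]) cube([85, 813, 20]);
translate([1237, 441, 444]) cube([85, 813, 20]);
translate([1373, 441, 444]) cube([85, 813, 20]);
translate([1509, 441, 444]) cube([85, 813, 20]);
translate([1645, 441, 444]) cube([85, 813, 20]);
translate([1781, 441, 444]) cube([85, 813, 20]);
translate([1917, 441, 444]) cube([85, 813, 20]);
translate([2053, 441, 444]) cube([85, 813, 20]);
translate([2189, 441, 444]) cube([85, 813, 20]);
translate([2325, 441, 444]) cube([85, 813, 20]);


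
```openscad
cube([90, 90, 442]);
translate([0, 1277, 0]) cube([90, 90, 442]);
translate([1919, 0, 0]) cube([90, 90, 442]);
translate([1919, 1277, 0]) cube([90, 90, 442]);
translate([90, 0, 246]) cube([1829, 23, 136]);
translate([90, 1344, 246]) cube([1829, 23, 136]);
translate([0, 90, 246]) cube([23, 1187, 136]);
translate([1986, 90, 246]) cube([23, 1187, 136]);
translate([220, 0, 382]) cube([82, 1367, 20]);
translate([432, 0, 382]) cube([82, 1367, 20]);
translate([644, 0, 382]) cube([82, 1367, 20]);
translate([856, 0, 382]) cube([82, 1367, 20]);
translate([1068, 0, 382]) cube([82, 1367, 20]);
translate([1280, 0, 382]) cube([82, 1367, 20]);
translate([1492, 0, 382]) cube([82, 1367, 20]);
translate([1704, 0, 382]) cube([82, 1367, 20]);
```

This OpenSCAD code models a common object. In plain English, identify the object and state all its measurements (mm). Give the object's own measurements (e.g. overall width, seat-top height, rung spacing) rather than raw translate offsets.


A bed frame 2009 mm long (x) by 1367 mm wide (y). Four 90×90 mm corner posts, 442 mm tall, at the corners of the footprint. Four rails of 23 mm thickness and 136 mm height run between adjacent posts with their undersides at z = 246 mm, their outer faces flush with the outside of the frame (the two x-running rails run between the posts' inner faces; the two y-running rails run between the posts' inner faces). 8 slats, each 82 mm wide (x) and 20 mm thick, lie across the top of the two x-running rails, running the full 1367 mm width of the frame in y; along x they sit between the end posts with a 130 mm gap after the −x posts and between neighbouring slats, leaving 133 mm before the +x posts.


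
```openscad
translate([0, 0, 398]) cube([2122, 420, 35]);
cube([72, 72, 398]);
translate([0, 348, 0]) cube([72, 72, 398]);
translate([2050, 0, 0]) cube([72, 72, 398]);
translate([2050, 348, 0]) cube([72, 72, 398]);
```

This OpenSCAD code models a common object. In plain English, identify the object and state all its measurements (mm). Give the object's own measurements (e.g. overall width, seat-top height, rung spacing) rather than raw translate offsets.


A long wooden bench with a 2122 mm (x) × 420 mm (y) seat, 35 mm thick, its top surface 433 mm above the floor. Four 72 mm square legs at the seat corners, flush with the edges, run from z = 0 to the seat underside.


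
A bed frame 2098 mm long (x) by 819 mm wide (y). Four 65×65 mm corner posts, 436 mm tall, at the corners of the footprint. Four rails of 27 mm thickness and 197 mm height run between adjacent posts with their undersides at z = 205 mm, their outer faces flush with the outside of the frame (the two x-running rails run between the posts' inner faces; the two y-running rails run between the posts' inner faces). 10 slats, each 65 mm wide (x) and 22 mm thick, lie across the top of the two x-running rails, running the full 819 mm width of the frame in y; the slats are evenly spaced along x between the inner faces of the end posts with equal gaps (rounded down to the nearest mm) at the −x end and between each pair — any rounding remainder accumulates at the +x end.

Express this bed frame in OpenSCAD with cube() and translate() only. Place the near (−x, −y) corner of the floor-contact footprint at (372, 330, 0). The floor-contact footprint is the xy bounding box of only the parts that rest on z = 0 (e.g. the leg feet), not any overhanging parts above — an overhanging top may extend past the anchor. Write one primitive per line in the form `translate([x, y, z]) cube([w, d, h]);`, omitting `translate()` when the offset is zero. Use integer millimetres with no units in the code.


// slat z = rail_z + rail_h = 205 + 197 = 402
// slat gap = ⌊(1968 − 10·65) / 11⌋ = 119
translate([372, 330, 0]) cube([65, 65, 436]);
translate([372, 1084, 0]) cube([65, 65, 436]);
translate([2405, 330, 0]) cube([65, 65, 436]);
translate([2405, 1084, 0]) cube([65, 65, 436]);
translate([437, 330, 205]) cube([1968, 27, 197]);
translate([437, 1122, 205]) cube([1968, 27, 197]);
translate([372, 395, 205]) cube([27, 689, 197]);
translate([2443, 395, 205]) cube([27, 689, 197]);
translate([556, 330, 402]) cube([65, 819, 22]);
translate([740, 330, 402]) cube([65, 819, 22]);
translate([924, 330, 402]) cube([65, 819, 22]);
translate([1108, 330, 402]) cube([65, 819, 22]);
translate([1292, 330, 402]) cube([65, 819, 22]);
translate([1476, 330, 402]) cube([65, 819, 22]);
translate([1660, 330, 402]) cube([65, 819, 22]);
translate([1844, 330, 402]) cube([65, 819, 22]);
translate([2028, 330, 402]) cube([65, 819, 22]);
translate([2212, 330, 402]) cube([65, 819, 22]);


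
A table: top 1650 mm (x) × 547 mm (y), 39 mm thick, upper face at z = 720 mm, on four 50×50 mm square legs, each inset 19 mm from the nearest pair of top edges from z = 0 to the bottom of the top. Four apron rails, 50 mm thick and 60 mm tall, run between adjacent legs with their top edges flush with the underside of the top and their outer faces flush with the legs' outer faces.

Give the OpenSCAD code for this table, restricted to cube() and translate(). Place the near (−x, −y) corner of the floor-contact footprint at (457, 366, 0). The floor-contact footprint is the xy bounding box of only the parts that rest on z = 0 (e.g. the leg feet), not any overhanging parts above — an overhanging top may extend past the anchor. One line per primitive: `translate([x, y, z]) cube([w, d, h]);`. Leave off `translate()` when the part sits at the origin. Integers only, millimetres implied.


// leg_h = 720 - 39 = 681
// apron z = 681 - 60 = 621
translate([438, 347, 681]) cube([1650, 547, 39]);
translate([457, 366, 0]) cube([50, 50, 681]);
translate([2019, 366, 0]) cube([50, 50, 681]);
translate([457, 825, 0]) cube([50, 50, 681]);
translate([2019, 825, 0]) cube([50, 50, 681]);
translate([507, 366, 621]) cube([1512, 50, 60]);
translate([507, 825, 621]) cube([1512, 50, 60]);
translate([457, 416, 621]) cube([50, 409, 60]);
translate([2019, 416, 621]) cube([50, 409, 60]);


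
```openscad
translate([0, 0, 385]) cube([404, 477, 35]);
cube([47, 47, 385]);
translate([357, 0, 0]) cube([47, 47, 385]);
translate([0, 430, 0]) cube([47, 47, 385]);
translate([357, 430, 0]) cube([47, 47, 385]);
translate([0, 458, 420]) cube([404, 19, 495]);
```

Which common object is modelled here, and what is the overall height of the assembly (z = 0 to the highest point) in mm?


A chair. The overall height is 915 mm.

A slab on four corner posts with a tall panel at the back — a chair. The seat slab sits at z = 385 with thickness 35, and the 495 mm backrest starts at the seat top, so the overall height is 385 + 35 + 495 = 915 mm.


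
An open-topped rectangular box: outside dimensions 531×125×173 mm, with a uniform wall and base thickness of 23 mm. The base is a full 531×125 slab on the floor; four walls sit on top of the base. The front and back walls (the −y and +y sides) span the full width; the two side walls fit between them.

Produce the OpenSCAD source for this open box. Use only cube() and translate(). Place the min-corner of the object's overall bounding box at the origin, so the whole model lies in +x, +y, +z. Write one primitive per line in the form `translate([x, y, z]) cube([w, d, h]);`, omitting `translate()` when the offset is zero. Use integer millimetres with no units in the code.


cube([531, 125, 23]);
translate([0, 0, 23]) cube([531, 23, 150]);
translate([0, 102, 23]) cube([531, 23, 150]);
translate([0, 23, 23]) cube([23, 79, 150]);
translate([508, 23, 23]) cube([23, 79, 150]);


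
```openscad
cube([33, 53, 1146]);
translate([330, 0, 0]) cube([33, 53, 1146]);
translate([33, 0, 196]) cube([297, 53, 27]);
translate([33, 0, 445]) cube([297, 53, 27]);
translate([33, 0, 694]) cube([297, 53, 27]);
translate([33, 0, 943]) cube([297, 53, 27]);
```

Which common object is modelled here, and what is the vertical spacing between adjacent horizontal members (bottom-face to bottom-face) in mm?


A ladder. The rung spacing is 249 mm.

Two tall 33×53 posts with 4 short bars between them — a ladder. Adjacent rungs sit at z = 196 and z = 445, so the spacing is 445 − 196 = 249 mm.


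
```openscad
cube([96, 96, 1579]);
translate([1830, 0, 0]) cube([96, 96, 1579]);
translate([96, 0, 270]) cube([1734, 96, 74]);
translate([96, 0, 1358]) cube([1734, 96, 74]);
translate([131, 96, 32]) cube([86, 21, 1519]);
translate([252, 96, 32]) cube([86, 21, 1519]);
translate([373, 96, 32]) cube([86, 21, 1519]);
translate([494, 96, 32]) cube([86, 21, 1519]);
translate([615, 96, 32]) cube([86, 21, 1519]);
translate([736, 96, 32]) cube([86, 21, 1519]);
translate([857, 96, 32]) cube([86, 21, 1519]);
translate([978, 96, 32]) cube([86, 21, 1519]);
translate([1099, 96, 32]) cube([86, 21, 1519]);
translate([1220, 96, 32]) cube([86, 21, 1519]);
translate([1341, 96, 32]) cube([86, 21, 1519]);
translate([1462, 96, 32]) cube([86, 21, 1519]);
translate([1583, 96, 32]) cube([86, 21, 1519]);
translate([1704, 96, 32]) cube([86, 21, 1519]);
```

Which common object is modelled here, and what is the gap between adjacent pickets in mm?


A fence section. The picket gap is 35 mm.

Two posts, two rails, 14 pickets — a fence section. Span 1734 mm holds 14 pickets of 86 mm with 15 equal gaps: ⌊(1734 − 14·86) / 15⌋ = 35 mm.


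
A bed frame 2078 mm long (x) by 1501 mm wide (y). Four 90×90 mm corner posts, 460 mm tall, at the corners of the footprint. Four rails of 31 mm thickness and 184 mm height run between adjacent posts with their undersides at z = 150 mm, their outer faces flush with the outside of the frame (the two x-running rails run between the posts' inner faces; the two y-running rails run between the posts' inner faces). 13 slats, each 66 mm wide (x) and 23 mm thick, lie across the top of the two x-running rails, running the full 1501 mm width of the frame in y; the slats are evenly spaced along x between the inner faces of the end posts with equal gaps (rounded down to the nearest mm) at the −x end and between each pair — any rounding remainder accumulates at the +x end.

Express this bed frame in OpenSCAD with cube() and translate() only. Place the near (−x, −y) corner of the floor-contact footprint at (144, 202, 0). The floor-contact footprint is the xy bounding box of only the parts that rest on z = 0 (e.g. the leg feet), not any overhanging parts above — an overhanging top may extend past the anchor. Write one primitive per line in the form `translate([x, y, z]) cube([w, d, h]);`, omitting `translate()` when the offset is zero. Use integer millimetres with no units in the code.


// slat z = rail_z + rail_h = 150 + 184 = 334
// slat gap = ⌊(1898 − 13·66) / 14⌋ = 74
translate([144, 202, 0]) cube([90, 90, 460]);
translate([144, 1613, 0]) cube([90, 90, 460]);
translate([2132, 202, 0]) cube([90, 90, 460]);
translate([2132, 1613, 0]) cube([90, 90, 460]);
translate([234, 202, 150]) cube([1898, 31, 184]);
translate([234, 1672, 150]) cube([1898, 31, 184]);
translate([144, 292, 150]) cube([31, 1321, 184]);
translate([2191, 292, 150]) cube([31, 1321, 184]);
translate([308, 202, 334]) cube([66, 1501, 23]);
translate([448, 202, 334]) cube([66, 1501, 23]);
translate([588, 202, 334]) cube([66, 1501, 23]);
translate([728, 202, 334]) cube([66, 1501, 23]);
translate([868, 202, 334]) cube([66, 1501, 23]);
translate([1008, 202, 334]) cube([66, 1501, 23]);
translate([1148, 202, 334]) cube([66, 1501, 23]);
translate([1288, 202, 334]) cube([66, 1501, 23]);
translate([1428, 202, 334]) cube([66, 1501, 23]);
translate([1568, 202, 334]) cube([66, 1501, 23]);
translate([1708, 202, 334]) cube([66, 1501, 23]);
translate([1848, 202, 334]) cube([66, 1501, 23]);
translate([1988, 202, 334]) cube([66, 1501, 23]);


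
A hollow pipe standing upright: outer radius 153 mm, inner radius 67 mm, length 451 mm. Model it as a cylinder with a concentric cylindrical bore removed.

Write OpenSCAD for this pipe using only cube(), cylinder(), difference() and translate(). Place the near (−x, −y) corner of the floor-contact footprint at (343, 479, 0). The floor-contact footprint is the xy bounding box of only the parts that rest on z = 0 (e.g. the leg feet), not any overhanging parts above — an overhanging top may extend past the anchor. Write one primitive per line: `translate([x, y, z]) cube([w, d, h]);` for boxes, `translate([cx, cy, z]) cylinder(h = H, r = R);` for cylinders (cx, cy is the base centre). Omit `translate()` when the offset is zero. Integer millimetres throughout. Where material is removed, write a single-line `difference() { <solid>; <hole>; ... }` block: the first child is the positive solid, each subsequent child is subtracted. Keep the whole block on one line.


difference() { translate([496, 632, 0]) cylinder(h = 451, r = 153); translate([496, 632, 0]) cylinder(h = 451, r = 67); }


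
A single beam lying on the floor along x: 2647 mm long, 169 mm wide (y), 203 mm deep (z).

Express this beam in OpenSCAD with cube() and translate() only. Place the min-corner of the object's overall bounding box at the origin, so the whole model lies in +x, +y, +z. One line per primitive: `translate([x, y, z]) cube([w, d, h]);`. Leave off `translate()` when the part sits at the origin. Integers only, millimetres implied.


cube([2647, 169, 203]);


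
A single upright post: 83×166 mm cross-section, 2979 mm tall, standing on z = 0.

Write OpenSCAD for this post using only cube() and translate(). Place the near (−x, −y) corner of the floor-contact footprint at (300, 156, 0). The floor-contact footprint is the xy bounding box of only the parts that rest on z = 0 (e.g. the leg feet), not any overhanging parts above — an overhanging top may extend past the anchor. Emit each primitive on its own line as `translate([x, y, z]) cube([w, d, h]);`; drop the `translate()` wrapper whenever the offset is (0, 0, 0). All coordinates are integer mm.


translate([300, 156, 0]) cube([83, 166, 2979]);


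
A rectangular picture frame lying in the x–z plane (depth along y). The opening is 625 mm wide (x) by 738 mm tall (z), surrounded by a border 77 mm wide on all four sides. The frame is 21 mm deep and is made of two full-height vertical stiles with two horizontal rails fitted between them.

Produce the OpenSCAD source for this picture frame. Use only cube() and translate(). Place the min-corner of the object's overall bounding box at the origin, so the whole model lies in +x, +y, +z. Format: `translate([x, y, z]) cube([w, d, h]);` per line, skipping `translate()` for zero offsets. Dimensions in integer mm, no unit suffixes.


cube([77, 21, 892]);
translate([702, 0, 0]) cube([77, 21, 892]);
translate([77, 0, 0]) cube([625, 21, 77]);
translate([77, 0, 815]) cube([625, 21, 77]);


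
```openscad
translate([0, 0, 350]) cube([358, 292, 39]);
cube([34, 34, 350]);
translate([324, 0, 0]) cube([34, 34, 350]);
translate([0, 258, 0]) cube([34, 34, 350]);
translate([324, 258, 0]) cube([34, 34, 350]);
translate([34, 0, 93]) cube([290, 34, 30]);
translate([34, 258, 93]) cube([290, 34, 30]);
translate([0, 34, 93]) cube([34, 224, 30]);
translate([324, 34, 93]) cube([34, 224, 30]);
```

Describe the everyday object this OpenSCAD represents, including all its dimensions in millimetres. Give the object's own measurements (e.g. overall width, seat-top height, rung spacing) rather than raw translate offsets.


A simple wooden stool: a rectangular seat 358 mm (x) by 292 mm (y), 39 mm thick, top face at z = 389 mm, on four square legs, each 34×34 mm in cross-section. The legs rest on z = 0, each flush with a corner of the seat. Four stretchers, 34 mm wide and 30 mm tall, connect adjacent legs with their undersides at z = 93 mm, each running between the inner faces of the legs it joins and aligned with the legs' outer faces on the other axis.


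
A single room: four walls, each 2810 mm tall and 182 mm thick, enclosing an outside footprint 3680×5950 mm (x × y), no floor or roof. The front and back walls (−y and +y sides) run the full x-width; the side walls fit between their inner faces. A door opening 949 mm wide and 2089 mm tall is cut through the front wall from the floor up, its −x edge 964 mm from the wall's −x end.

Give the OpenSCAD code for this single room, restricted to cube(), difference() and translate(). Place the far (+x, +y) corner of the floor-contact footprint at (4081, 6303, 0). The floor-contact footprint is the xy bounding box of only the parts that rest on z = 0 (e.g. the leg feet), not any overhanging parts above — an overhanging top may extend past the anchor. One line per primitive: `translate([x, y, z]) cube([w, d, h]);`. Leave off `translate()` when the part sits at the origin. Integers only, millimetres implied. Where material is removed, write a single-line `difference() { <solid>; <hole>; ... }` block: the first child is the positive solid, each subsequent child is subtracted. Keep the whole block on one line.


difference() { translate([401, 353, 0]) cube([3680, 182, 2810]); translate([1365, 353, 0]) cube([949, 182, 2089]); }
translate([401, 6121, 0]) cube([3680, 182, 2810]);
translate([401, 535, 0]) cube([182, 5586, 2810]);
translate([3899, 535, 0]) cube([182, 5586, 2810]);
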